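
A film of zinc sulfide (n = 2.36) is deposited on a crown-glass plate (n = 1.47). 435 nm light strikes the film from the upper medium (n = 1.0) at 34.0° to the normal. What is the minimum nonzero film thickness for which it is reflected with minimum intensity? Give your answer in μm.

At the upper boundary (n = 1.0 to n = 2.36) the reflected ray undergoes a half-wave phase shift.
At the lower boundary (n = 2.36 to n = 1.47) the reflected ray undergoes no phase shift.
Exactly one π shift → a net half-wave offset.
With one net inversion, destructive interference in reflection requires 2 n t cos θ_r = m λ.
Snell's law: 1.0 sin 34.0° = 2.36 sin θ_r → sin θ_r = 0.237, cos θ_r = 0.972.
Minimum nonzero at m = 1: t = λ / (2 n cos θ_r) = 435 / (2 × 2.36 × 0.972) = 94.9 nm.

0.0949 μm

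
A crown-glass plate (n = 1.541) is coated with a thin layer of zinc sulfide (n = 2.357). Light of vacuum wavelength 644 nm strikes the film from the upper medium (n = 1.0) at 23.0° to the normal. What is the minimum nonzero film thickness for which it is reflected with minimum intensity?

139 nm

Top surface (1.0 → 2.357): reflection off a higher-index medium gives a half-wave phase shift.
Bottom surface (2.357 → 1.541): reflection off a lower-index medium gives no phase shift.
The two reflections differ by half a wavelength.
With one net inversion, destructive interference in reflection requires 2 n t cos θ_r = m λ.
Snell's law: 1.0 sin 23.0° = 2.357 sin θ_r → sin θ_r = 0.166, cos θ_r = 0.986.
Minimum nonzero at m = 1: t = λ / (2 n cos θ_r) = 644 / (2 × 2.357 × 0.986) = 139 nm.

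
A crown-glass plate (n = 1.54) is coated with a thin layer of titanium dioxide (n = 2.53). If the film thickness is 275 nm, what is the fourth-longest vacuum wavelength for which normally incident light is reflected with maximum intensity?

Top surface (1.0 → 2.53): reflection off a higher-index medium gives a half-wave phase shift.
At the lower boundary (n = 2.53 to n = 1.54) the reflected ray undergoes no phase shift.
Exactly one π shift → a net half-wave offset.
So the condition for constructive reflection is 2 n t = (m + ½) λ.
λ = 2 n t / (m + ½). The fourth-longest wavelength is m = 3: λ = 2 × 2.53 × 275 / 3.50 = 398 nm.

398 nm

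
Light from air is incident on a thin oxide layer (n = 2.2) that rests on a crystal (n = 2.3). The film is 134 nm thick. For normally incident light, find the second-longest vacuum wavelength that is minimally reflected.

Top surface (1.0 → 2.2): reflection off a higher-index medium gives a half-wave phase shift.
Ray reflecting at the bottom interface goes from n = 2.2 toward n = 2.3: a half-wave phase shift.
The two reflections carry the same phase change, so no net offset.
With no net inversion, destructive interference in reflection requires 2 n t = (m + ½) λ.
λ = 2 n t / (m + ½). The second-longest wavelength is m = 1: λ = 2 × 2.2 × 134 / 1.50 = 393 nm.

393 nm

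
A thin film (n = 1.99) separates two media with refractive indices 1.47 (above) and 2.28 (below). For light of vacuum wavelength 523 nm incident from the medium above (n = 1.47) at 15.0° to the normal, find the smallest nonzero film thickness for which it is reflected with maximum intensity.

134 nm

Ray reflecting at the top interface goes from n = 1.47 toward n = 1.99: a half-wave phase shift.
At the lower boundary (n = 1.99 to n = 2.28) the reflected ray undergoes a half-wave phase shift.
The two reflections carry the same phase change, so no net offset.
With no net inversion, constructive interference in reflection requires 2 n t cos θ_r = m λ.
Snell's law: 1.47 sin 15.0° = 1.99 sin θ_r → sin θ_r = 0.191, cos θ_r = 0.982.
Minimum nonzero at m = 1: t = λ / (2 n cos θ_r) = 523 / (2 × 1.99 × 0.982) = 134 nm.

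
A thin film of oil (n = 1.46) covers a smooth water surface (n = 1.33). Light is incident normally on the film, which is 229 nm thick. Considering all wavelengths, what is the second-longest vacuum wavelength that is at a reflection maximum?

446 nm

Top surface (1.0 → 1.46): reflection off a higher-index medium gives a half-wave phase shift.
Bottom surface (1.46 → 1.33): reflection off a lower-index medium gives no phase shift.
Exactly one π shift → a net half-wave offset.
So the condition for constructive reflection is 2 n t = (m + ½) λ.
λ = 2 n t / (m + ½). The second-longest wavelength is m = 1: λ = 2 × 1.46 × 229 / 1.50 = 446 nm.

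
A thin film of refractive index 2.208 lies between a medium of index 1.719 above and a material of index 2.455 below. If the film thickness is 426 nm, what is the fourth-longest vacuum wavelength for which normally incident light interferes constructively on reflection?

Ray reflecting at the top interface goes from n = 1.719 toward n = 2.208: a half-wave phase shift.
Ray reflecting at the bottom interface goes from n = 2.208 toward n = 2.455: a half-wave phase shift.
The two reflections carry the same phase change, so no net offset.
So the condition for constructive reflection is 2 n t = m λ.
λ = 2 n t / m. The fourth-longest wavelength is m = 4: λ = 2 × 2.208 × 426 / 4.00 = 470 nm.

470 nm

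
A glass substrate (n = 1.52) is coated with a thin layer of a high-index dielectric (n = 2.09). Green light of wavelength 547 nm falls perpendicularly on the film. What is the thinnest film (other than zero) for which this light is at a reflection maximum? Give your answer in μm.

Ray reflecting at the top interface goes from n = 1.0 toward n = 2.09: a half-wave phase shift.
At the lower boundary (n = 2.09 to n = 1.52) the reflected ray undergoes no phase shift.
Exactly one π shift → a net half-wave offset.
For maximum reflection here: 2 n t = (m + ½) λ.
Minimum at m = 0: t = λ / (4 n) = 547 / (4 × 2.09) = 65.4 nm.

0.0654 μm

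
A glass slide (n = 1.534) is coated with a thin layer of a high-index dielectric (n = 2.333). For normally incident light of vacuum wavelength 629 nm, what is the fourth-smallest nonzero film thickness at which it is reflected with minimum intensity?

539 nm

At the upper boundary (n = 1.0 to n = 2.333) the reflected ray undergoes a half-wave phase shift.
Bottom surface (2.333 → 1.534): reflection off a lower-index medium gives no phase shift.
The two reflections differ by half a wavelength.
With one net inversion, destructive interference in reflection requires 2 n t = m λ.
The fourth-smallest nonzero thickness corresponds to m = 4: t = m λ / (2 n) = 4.00 × 629 / (2 × 2.333) = 539 nm.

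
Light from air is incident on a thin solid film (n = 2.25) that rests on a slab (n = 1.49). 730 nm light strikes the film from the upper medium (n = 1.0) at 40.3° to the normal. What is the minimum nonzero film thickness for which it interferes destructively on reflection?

Ray reflecting at the top interface goes from n = 1.0 toward n = 2.25: a half-wave phase shift.
At the lower boundary (n = 2.25 to n = 1.49) the reflected ray undergoes no phase shift.
Net: one phase inversion between the two reflected rays.
With one net inversion, destructive interference in reflection requires 2 n t cos θ_r = m λ.
Snell's law: 1.0 sin 40.3° = 2.25 sin θ_r → sin θ_r = 0.287, cos θ_r = 0.958.
Minimum nonzero at m = 1: t = λ / (2 n cos θ_r) = 730 / (2 × 2.25 × 0.958) = 169 nm.

169 nm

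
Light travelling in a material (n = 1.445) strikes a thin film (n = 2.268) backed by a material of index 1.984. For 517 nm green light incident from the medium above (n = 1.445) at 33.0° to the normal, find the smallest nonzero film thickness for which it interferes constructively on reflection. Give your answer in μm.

At the upper boundary (n = 1.445 to n = 2.268) the reflected ray undergoes a half-wave phase shift.
Ray reflecting at the bottom interface goes from n = 2.268 toward n = 1.984: no phase shift.
Exactly one π shift → a net half-wave offset.
So the condition for constructive reflection is 2 n t cos θ_r = (m + ½) λ.
Snell's law: 1.445 sin 33.0° = 2.268 sin θ_r → sin θ_r = 0.347, cos θ_r = 0.938.
Minimum at m = 0: t = λ / (4 n cos θ_r) = 517 / (4 × 2.268 × 0.938) = 60.8 nm.

0.0608 μm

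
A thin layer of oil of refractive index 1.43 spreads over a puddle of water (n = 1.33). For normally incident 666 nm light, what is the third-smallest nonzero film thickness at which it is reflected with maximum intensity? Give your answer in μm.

0.582 μm

Top surface (1.0 → 1.43): reflection off a higher-index medium gives a half-wave phase shift.
At the lower boundary (n = 1.43 to n = 1.33) the reflected ray undergoes no phase shift.
Net: one phase inversion between the two reflected rays.
For bright reflection here: 2 n t = (m + ½) λ.
The third-smallest nonzero thickness corresponds to m = 2: t = (m + ½) λ / (2 n) = 2.50 × 666 / (2 × 1.43) = 582 nm.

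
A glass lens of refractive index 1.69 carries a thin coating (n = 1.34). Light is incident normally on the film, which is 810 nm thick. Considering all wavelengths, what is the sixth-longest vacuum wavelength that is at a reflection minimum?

Ray reflecting at the top interface goes from n = 1.0 toward n = 1.34: a half-wave phase shift.
Ray reflecting at the bottom interface goes from n = 1.34 toward n = 1.69: a half-wave phase shift.
Net: no relative phase inversion (both shifts match).
So the condition for destructive reflection is 2 n t = (m + ½) λ.
λ = 2 n t / (m + ½). The sixth-longest wavelength is m = 5: λ = 2 × 1.34 × 810 / 5.50 = 395 nm.

395 nm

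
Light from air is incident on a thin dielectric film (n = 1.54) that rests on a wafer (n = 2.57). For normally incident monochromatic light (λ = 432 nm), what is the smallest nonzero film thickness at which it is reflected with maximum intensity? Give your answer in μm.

0.140 μm

Top surface (1.0 → 1.54): reflection off a higher-index medium gives a half-wave phase shift.
Bottom surface (1.54 → 2.57): reflection off a higher-index medium gives a half-wave phase shift.
Net: no relative phase inversion (both shifts match).
So the condition for constructive reflection is 2 n t = m λ.
The smallest nonzero thickness corresponds to m = 1: t = m λ / (2 n) = 1.00 × 432 / (2 × 1.54) = 140 nm.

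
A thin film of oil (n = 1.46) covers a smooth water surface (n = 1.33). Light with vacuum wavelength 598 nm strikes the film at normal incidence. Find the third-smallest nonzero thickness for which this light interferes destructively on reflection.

614 nm

Ray reflecting at the top interface goes from n = 1.0 toward n = 1.46: a half-wave phase shift.
Ray reflecting at the bottom interface goes from n = 1.46 toward n = 1.33: no phase shift.
The two reflections differ by half a wavelength.
So the condition for destructive reflection is 2 n t = m λ.
The third-smallest nonzero thickness corresponds to m = 3: t = m λ / (2 n) = 3.00 × 598 / (2 × 1.46) = 614 nm.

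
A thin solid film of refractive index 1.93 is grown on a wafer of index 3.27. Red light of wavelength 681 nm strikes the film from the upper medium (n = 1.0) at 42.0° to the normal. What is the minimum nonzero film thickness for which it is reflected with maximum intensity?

Ray reflecting at the top interface goes from n = 1.0 toward n = 1.93: a half-wave phase shift.
Ray reflecting at the bottom interface goes from n = 1.93 toward n = 3.27: a half-wave phase shift.
The two reflections carry the same phase change, so no net offset.
So the condition for constructive reflection is 2 n t cos θ_r = m λ.
Snell's law: 1.0 sin 42.0° = 1.93 sin θ_r → sin θ_r = 0.347, cos θ_r = 0.938.
Minimum nonzero at m = 1: t = λ / (2 n cos θ_r) = 681 / (2 × 1.93 × 0.938) = 188 nm.

188 nm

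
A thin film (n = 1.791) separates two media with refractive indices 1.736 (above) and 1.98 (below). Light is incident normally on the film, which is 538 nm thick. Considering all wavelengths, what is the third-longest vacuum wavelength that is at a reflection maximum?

At the upper boundary (n = 1.736 to n = 1.791) the reflected ray undergoes a half-wave phase shift.
At the lower boundary (n = 1.791 to n = 1.98) the reflected ray undergoes a half-wave phase shift.
The two reflections carry the same phase change, so no net offset.
For bright reflection here: 2 n t = m λ.
λ = 2 n t / m. The third-longest wavelength is m = 3: λ = 2 × 1.791 × 538 / 3.00 = 642 nm.

642 nm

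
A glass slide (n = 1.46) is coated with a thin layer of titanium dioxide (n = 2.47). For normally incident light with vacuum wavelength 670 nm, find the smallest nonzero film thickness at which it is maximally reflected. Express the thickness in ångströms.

Ray reflecting at the top interface goes from n = 1.0 toward n = 2.47: a half-wave phase shift.
Ray reflecting at the bottom interface goes from n = 2.47 toward n = 1.46: no phase shift.
Net: one phase inversion between the two reflected rays.
With one net inversion, constructive interference in reflection requires 2 n t = (m + ½) λ.
Minimum at m = 0: t = λ / (4 n) = 670 / (4 × 2.47) = 67.8 nm.

678 Å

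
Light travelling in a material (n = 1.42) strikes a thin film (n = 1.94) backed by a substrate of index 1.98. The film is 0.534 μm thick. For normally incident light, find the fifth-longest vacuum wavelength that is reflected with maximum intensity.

Top surface (1.42 → 1.94): reflection off a higher-index medium gives a half-wave phase shift.
At the lower boundary (n = 1.94 to n = 1.98) the reflected ray undergoes a half-wave phase shift.
The two reflections carry the same phase change, so no net offset.
With no net inversion, constructive interference in reflection requires 2 n t = m λ.
λ = 2 n t / m. The fifth-longest wavelength is m = 5: λ = 2 × 1.94 × 534 / 5.00 = 414 nm.

414 nm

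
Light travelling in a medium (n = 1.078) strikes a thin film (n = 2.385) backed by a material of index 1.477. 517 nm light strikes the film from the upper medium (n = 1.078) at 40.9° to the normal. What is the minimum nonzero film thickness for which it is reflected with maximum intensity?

56.7 nm

At the upper boundary (n = 1.078 to n = 2.385) the reflected ray undergoes a half-wave phase shift.
Ray reflecting at the bottom interface goes from n = 2.385 toward n = 1.477: no phase shift.
Net: one phase inversion between the two reflected rays.
For bright reflection here: 2 n t cos θ_r = (m + ½) λ.
Snell's law: 1.078 sin 40.9° = 2.385 sin θ_r → sin θ_r = 0.296, cos θ_r = 0.955.
Minimum at m = 0: t = λ / (4 n cos θ_r) = 517 / (4 × 2.385 × 0.955) = 56.7 nm.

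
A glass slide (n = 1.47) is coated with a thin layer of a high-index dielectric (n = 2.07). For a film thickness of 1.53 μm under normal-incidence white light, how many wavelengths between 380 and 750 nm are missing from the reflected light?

8

At the upper boundary (n = 1.0 to n = 2.07) the reflected ray undergoes a half-wave phase shift.
Ray reflecting at the bottom interface goes from n = 2.07 toward n = 1.47: no phase shift.
Net: one phase inversion between the two reflected rays.
So the condition for destructive reflection is 2 n t = m λ.
λ = 2 n t / m = 6334 / m nm.
m=8: 792 nm (IR); m=9: 704 nm (visible); m=10: 633 nm (visible); m=11: 576 nm (visible); m=12: 528 nm (visible); m=13: 487 nm (visible); m=14: 452 nm (visible); m=15: 422 nm (visible); m=16: 396 nm (visible); m=17: 373 nm (UV).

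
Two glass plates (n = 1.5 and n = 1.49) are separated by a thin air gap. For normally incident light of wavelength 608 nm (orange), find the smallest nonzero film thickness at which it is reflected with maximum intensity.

152 nm

At the upper boundary (n = 1.5 to n = 1.0) the reflected ray undergoes no phase shift.
At the lower boundary (n = 1.0 to n = 1.49) the reflected ray undergoes a half-wave phase shift.
Exactly one π shift → a net half-wave offset.
For bright reflection here: 2 n t = (m + ½) λ.
Minimum at m = 0: t = λ / (4 n) = 608 / (4 × 1.0) = 152 nm.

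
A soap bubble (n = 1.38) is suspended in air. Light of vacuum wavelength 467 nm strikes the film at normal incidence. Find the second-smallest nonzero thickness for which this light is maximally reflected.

Top surface (1.0 → 1.38): reflection off a higher-index medium gives a half-wave phase shift.
At the lower boundary (n = 1.38 to n = 1.0) the reflected ray undergoes no phase shift.
Net: one phase inversion between the two reflected rays.
For bright reflection here: 2 n t = (m + ½) λ.
The second-smallest nonzero thickness corresponds to m = 1: t = (m + ½) λ / (2 n) = 1.50 × 467 / (2 × 1.38) = 254 nm.

254 nm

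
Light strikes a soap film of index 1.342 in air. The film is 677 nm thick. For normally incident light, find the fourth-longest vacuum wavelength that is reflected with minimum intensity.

454 nm

At the upper boundary (n = 1.0 to n = 1.342) the reflected ray undergoes a half-wave phase shift.
Bottom surface (1.342 → 1.0): reflection off a lower-index medium gives no phase shift.
Exactly one π shift → a net half-wave offset.
For minimum reflection here: 2 n t = m λ.
λ = 2 n t / m. The fourth-longest wavelength is m = 4: λ = 2 × 1.342 × 677 / 4.00 = 454 nm.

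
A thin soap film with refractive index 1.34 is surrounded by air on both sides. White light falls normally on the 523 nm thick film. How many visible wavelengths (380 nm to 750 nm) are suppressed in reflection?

2

Top surface (1.0 → 1.34): reflection off a higher-index medium gives a half-wave phase shift.
Ray reflecting at the bottom interface goes from n = 1.34 toward n = 1.0: no phase shift.
Exactly one π shift → a net half-wave offset.
With one net inversion, destructive interference in reflection requires 2 n t = m λ.
λ = 2 n t / m = 1402 / m nm.
m=1: 1402 nm (IR); m=2: 701 nm (visible); m=3: 467 nm (visible); m=4: 350 nm (UV).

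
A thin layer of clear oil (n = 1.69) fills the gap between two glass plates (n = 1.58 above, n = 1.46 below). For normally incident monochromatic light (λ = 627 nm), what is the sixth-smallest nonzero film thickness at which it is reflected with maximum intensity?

1020 nm

At the upper boundary (n = 1.58 to n = 1.69) the reflected ray undergoes a half-wave phase shift.
Ray reflecting at the bottom interface goes from n = 1.69 toward n = 1.46: no phase shift.
Net: one phase inversion between the two reflected rays.
For bright reflection here: 2 n t = (m + ½) λ.
The sixth-smallest nonzero thickness corresponds to m = 5: t = (m + ½) λ / (2 n) = 5.50 × 627 / (2 × 1.69) = 1020 nm.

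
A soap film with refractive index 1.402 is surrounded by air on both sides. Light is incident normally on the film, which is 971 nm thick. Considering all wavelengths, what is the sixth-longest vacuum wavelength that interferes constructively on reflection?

495 nm

Top surface (1.0 → 1.402): reflection off a higher-index medium gives a half-wave phase shift.
Bottom surface (1.402 → 1.0): reflection off a lower-index medium gives no phase shift.
Net: one phase inversion between the two reflected rays.
With one net inversion, constructive interference in reflection requires 2 n t = (m + ½) λ.
λ = 2 n t / (m + ½). The sixth-longest wavelength is m = 5: λ = 2 × 1.402 × 971 / 5.50 = 495 nm.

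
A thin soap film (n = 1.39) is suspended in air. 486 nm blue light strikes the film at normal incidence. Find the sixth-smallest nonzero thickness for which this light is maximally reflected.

Ray reflecting at the top interface goes from n = 1.0 toward n = 1.39: a half-wave phase shift.
Ray reflecting at the bottom interface goes from n = 1.39 toward n = 1.0: no phase shift.
Net: one phase inversion between the two reflected rays.
So the condition for constructive reflection is 2 n t = (m + ½) λ.
The sixth-smallest nonzero thickness corresponds to m = 5: t = (m + ½) λ / (2 n) = 5.50 × 486 / (2 × 1.39) = 962 nm.

962 nm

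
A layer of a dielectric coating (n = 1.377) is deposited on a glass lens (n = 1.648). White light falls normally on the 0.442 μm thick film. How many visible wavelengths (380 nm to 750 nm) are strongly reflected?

Ray reflecting at the top interface goes from n = 1.0 toward n = 1.377: a half-wave phase shift.
At the lower boundary (n = 1.377 to n = 1.648) the reflected ray undergoes a half-wave phase shift.
Zero or two π shifts → no net half-wave offset.
For maximum reflection here: 2 n t = m λ.
λ = 2 n t / m = 1217 / m nm.
m=1: 1217 nm (IR); m=2: 609 nm (visible); m=3: 406 nm (visible); m=4: 304 nm (UV).

2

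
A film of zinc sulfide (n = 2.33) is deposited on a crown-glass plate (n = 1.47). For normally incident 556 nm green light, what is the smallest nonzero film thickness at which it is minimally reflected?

119 nm

At the upper boundary (n = 1.0 to n = 2.33) the reflected ray undergoes a half-wave phase shift.
At the lower boundary (n = 2.33 to n = 1.47) the reflected ray undergoes no phase shift.
Exactly one π shift → a net half-wave offset.
With one net inversion, destructive interference in reflection requires 2 n t = m λ.
The smallest nonzero thickness corresponds to m = 1: t = m λ / (2 n) = 1.00 × 556 / (2 × 2.33) = 119 nm.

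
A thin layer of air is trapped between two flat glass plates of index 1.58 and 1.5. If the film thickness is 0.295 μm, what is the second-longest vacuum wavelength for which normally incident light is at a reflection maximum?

Ray reflecting at the top interface goes from n = 1.58 toward n = 1.0: no phase shift.
At the lower boundary (n = 1.0 to n = 1.5) the reflected ray undergoes a half-wave phase shift.
Exactly one π shift → a net half-wave offset.
So the condition for constructive reflection is 2 n t = (m + ½) λ.
λ = 2 n t / (m + ½). The second-longest wavelength is m = 1: λ = 2 × 1.0 × 295 / 1.50 = 393 nm.

393 nm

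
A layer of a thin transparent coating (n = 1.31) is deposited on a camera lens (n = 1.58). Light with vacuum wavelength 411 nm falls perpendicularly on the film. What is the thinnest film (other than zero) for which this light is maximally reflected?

157 nm

Ray reflecting at the top interface goes from n = 1.0 toward n = 1.31: a half-wave phase shift.
Bottom surface (1.31 → 1.58): reflection off a higher-index medium gives a half-wave phase shift.
The two reflections carry the same phase change, so no net offset.
With no net inversion, constructive interference in reflection requires 2 n t = m λ.
Minimum nonzero at m = 1: t = λ / (2 n) = 411 / (2 × 1.31) = 157 nm.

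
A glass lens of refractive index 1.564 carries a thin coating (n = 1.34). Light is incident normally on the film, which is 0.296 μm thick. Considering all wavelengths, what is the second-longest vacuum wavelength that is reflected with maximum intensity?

397 nm

Top surface (1.0 → 1.34): reflection off a higher-index medium gives a half-wave phase shift.
Ray reflecting at the bottom interface goes from n = 1.34 toward n = 1.564: a half-wave phase shift.
Net: no relative phase inversion (both shifts match).
So the condition for constructive reflection is 2 n t = m λ.
λ = 2 n t / m. The second-longest wavelength is m = 2: λ = 2 × 1.34 × 296 / 2.00 = 397 nm.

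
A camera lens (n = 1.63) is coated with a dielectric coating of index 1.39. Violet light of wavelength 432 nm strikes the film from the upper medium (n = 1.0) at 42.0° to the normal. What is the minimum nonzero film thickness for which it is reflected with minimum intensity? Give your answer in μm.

Ray reflecting at the top interface goes from n = 1.0 toward n = 1.39: a half-wave phase shift.
Bottom surface (1.39 → 1.63): reflection off a higher-index medium gives a half-wave phase shift.
Net: no relative phase inversion (both shifts match).
For minimum reflection here: 2 n t cos θ_r = (m + ½) λ.
Snell's law: 1.0 sin 42.0° = 1.39 sin θ_r → sin θ_r = 0.481, cos θ_r = 0.877.
Minimum at m = 0: t = λ / (4 n cos θ_r) = 432 / (4 × 1.39 × 0.877) = 88.6 nm.

0.0886 μm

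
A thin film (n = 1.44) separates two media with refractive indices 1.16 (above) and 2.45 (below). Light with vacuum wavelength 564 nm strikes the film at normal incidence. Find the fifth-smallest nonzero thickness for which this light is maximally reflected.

Top surface (1.16 → 1.44): reflection off a higher-index medium gives a half-wave phase shift.
Bottom surface (1.44 → 2.45): reflection off a higher-index medium gives a half-wave phase shift.
Zero or two π shifts → no net half-wave offset.
For strong reflection here: 2 n t = m λ.
The fifth-smallest nonzero thickness corresponds to m = 5: t = m λ / (2 n) = 5.00 × 564 / (2 × 1.44) = 979 nm.

979 nm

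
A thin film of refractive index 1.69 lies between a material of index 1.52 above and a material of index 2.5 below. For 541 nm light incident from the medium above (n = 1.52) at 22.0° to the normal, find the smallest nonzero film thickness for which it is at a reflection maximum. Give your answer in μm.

0.170 μm

Ray reflecting at the top interface goes from n = 1.52 toward n = 1.69: a half-wave phase shift.
At the lower boundary (n = 1.69 to n = 2.5) the reflected ray undergoes a half-wave phase shift.
The two reflections carry the same phase change, so no net offset.
So the condition for constructive reflection is 2 n t cos θ_r = m λ.
Snell's law: 1.52 sin 22.0° = 1.69 sin θ_r → sin θ_r = 0.337, cos θ_r = 0.942.
Minimum nonzero at m = 1: t = λ / (2 n cos θ_r) = 541 / (2 × 1.69 × 0.942) = 170 nm.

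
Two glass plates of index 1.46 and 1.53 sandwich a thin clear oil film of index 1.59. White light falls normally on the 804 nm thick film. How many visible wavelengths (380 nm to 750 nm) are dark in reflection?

3

Ray reflecting at the top interface goes from n = 1.46 toward n = 1.59: a half-wave phase shift.
Bottom surface (1.59 → 1.53): reflection off a lower-index medium gives no phase shift.
The two reflections differ by half a wavelength.
For weak reflection here: 2 n t = m λ.
λ = 2 n t / m = 2557 / m nm.
m=3: 852 nm (IR); m=4: 639 nm (visible); m=5: 511 nm (visible); m=6: 426 nm (visible); m=7: 365 nm (UV).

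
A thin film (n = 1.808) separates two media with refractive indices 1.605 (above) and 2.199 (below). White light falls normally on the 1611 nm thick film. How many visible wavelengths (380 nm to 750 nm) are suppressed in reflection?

Top surface (1.605 → 1.808): reflection off a higher-index medium gives a half-wave phase shift.
At the lower boundary (n = 1.808 to n = 2.199) the reflected ray undergoes a half-wave phase shift.
The two reflections carry the same phase change, so no net offset.
So the condition for destructive reflection is 2 n t = (m + ½) λ.
λ = 2 n t / (m + ½) = 5825 / (m + ½) nm.
m=7: 777 nm (IR); m=8: 685 nm (visible); m=9: 613 nm (visible); m=10: 555 nm (visible); m=11: 507 nm (visible); m=12: 466 nm (visible); m=13: 432 nm (visible); m=14: 402 nm (visible); m=15: 376 nm (UV).

7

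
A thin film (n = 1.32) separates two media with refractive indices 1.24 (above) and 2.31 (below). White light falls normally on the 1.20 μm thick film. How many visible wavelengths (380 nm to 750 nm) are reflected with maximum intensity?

At the upper boundary (n = 1.24 to n = 1.32) the reflected ray undergoes a half-wave phase shift.
Ray reflecting at the bottom interface goes from n = 1.32 toward n = 2.31: a half-wave phase shift.
Net: no relative phase inversion (both shifts match).
For maximum reflection here: 2 n t = m λ.
λ = 2 n t / m = 3168 / m nm.
m=4: 792 nm (IR); m=5: 634 nm (visible); m=6: 528 nm (visible); m=7: 453 nm (visible); m=8: 396 nm (visible); m=9: 352 nm (UV).

4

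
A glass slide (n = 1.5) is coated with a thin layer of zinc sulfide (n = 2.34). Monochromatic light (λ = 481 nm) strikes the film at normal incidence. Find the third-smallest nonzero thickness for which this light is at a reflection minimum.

Ray reflecting at the top interface goes from n = 1.0 toward n = 2.34: a half-wave phase shift.
At the lower boundary (n = 2.34 to n = 1.5) the reflected ray undergoes no phase shift.
Exactly one π shift → a net half-wave offset.
For minimum reflection here: 2 n t = m λ.
The third-smallest nonzero thickness corresponds to m = 3: t = m λ / (2 n) = 3.00 × 481 / (2 × 2.34) = 308 nm.

308 nm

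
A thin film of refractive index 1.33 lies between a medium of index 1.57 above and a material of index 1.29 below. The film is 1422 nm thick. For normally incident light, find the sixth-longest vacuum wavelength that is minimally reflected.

688 nm

Top surface (1.57 → 1.33): reflection off a lower-index medium gives no phase shift.
At the lower boundary (n = 1.33 to n = 1.29) the reflected ray undergoes no phase shift.
Net: no relative phase inversion (both shifts match).
For dark reflection here: 2 n t = (m + ½) λ.
λ = 2 n t / (m + ½). The sixth-longest wavelength is m = 5: λ = 2 × 1.33 × 1422 / 5.50 = 688 nm.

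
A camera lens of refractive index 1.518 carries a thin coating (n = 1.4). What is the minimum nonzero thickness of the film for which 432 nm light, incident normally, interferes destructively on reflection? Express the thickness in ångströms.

Top surface (1.0 → 1.4): reflection off a higher-index medium gives a half-wave phase shift.
Bottom surface (1.4 → 1.518): reflection off a higher-index medium gives a half-wave phase shift.
The two reflections carry the same phase change, so no net offset.
With no net inversion, destructive interference in reflection requires 2 n t = (m + ½) λ.
Minimum at m = 0: t = λ / (4 n) = 432 / (4 × 1.4) = 77.1 nm.

771 Å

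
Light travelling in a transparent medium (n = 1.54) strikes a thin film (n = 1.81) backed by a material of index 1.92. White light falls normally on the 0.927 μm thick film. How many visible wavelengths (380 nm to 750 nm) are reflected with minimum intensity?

Top surface (1.54 → 1.81): reflection off a higher-index medium gives a half-wave phase shift.
Bottom surface (1.81 → 1.92): reflection off a higher-index medium gives a half-wave phase shift.
Net: no relative phase inversion (both shifts match).
So the condition for destructive reflection is 2 n t = (m + ½) λ.
λ = 2 n t / (m + ½) = 3356 / (m + ½) nm.
m=3: 959 nm (IR); m=4: 746 nm (visible); m=5: 610 nm (visible); m=6: 516 nm (visible); m=7: 447 nm (visible); m=8: 395 nm (visible); m=9: 353 nm (UV).

5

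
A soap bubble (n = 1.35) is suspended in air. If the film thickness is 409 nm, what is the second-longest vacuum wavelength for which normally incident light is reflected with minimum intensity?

Ray reflecting at the top interface goes from n = 1.0 toward n = 1.35: a half-wave phase shift.
At the lower boundary (n = 1.35 to n = 1.0) the reflected ray undergoes no phase shift.
Net: one phase inversion between the two reflected rays.
For weak reflection here: 2 n t = m λ.
λ = 2 n t / m. The second-longest wavelength is m = 2: λ = 2 × 1.35 × 409 / 2.00 = 552 nm.

552 nm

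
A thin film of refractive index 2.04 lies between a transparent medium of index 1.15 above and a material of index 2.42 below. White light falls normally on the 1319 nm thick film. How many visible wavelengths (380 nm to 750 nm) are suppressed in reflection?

Top surface (1.15 → 2.04): reflection off a higher-index medium gives a half-wave phase shift.
Bottom surface (2.04 → 2.42): reflection off a higher-index medium gives a half-wave phase shift.
Zero or two π shifts → no net half-wave offset.
For weak reflection here: 2 n t = (m + ½) λ.
λ = 2 n t / (m + ½) = 5382 / (m + ½) nm.
m=6: 828 nm (IR); m=7: 718 nm (visible); m=8: 633 nm (visible); m=9: 566 nm (visible); m=10: 513 nm (visible); m=11: 468 nm (visible); m=12: 431 nm (visible); m=13: 399 nm (visible); m=14: 371 nm (UV).

7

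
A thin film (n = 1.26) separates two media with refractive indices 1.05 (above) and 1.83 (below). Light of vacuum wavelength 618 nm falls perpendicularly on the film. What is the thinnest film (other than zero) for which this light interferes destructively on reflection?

123 nm

At the upper boundary (n = 1.05 to n = 1.26) the reflected ray undergoes a half-wave phase shift.
At the lower boundary (n = 1.26 to n = 1.83) the reflected ray undergoes a half-wave phase shift.
The two reflections carry the same phase change, so no net offset.
So the condition for destructive reflection is 2 n t = (m + ½) λ.
Minimum at m = 0: t = λ / (4 n) = 618 / (4 × 1.26) = 123 nm.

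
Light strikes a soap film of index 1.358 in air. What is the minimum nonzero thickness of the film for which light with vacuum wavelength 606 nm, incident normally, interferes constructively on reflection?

112 nm

Top surface (1.0 → 1.358): reflection off a higher-index medium gives a half-wave phase shift.
Ray reflecting at the bottom interface goes from n = 1.358 toward n = 1.0: no phase shift.
Exactly one π shift → a net half-wave offset.
So the condition for constructive reflection is 2 n t = (m + ½) λ.
Minimum at m = 0: t = λ / (4 n) = 606 / (4 × 1.358) = 112 nm.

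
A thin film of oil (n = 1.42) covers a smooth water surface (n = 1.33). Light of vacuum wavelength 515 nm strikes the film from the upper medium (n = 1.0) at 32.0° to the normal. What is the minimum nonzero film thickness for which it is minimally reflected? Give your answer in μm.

0.195 μm

Ray reflecting at the top interface goes from n = 1.0 toward n = 1.42: a half-wave phase shift.
Ray reflecting at the bottom interface goes from n = 1.42 toward n = 1.33: no phase shift.
Net: one phase inversion between the two reflected rays.
For weak reflection here: 2 n t cos θ_r = m λ.
Snell's law: 1.0 sin 32.0° = 1.42 sin θ_r → sin θ_r = 0.373, cos θ_r = 0.928.
Minimum nonzero at m = 1: t = λ / (2 n cos θ_r) = 515 / (2 × 1.42 × 0.928) = 195 nm.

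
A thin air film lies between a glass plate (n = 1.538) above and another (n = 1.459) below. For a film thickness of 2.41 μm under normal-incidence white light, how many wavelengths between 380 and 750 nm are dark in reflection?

At the upper boundary (n = 1.538 to n = 1.0) the reflected ray undergoes no phase shift.
Ray reflecting at the bottom interface goes from n = 1.0 toward n = 1.459: a half-wave phase shift.
The two reflections differ by half a wavelength.
With one net inversion, destructive interference in reflection requires 2 n t = m λ.
λ = 2 n t / m = 4820 / m nm.
m=6: 803 nm (IR); m=7: 689 nm (visible); m=8: 603 nm (visible); m=9: 536 nm (visible); m=10: 482 nm (visible); m=11: 438 nm (visible); m=12: 402 nm (visible); m=13: 371 nm (UV).

6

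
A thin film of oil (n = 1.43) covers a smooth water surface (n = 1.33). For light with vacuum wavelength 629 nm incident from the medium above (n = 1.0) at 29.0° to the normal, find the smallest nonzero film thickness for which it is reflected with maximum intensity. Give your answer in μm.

At the upper boundary (n = 1.0 to n = 1.43) the reflected ray undergoes a half-wave phase shift.
Ray reflecting at the bottom interface goes from n = 1.43 toward n = 1.33: no phase shift.
Net: one phase inversion between the two reflected rays.
So the condition for constructive reflection is 2 n t cos θ_r = (m + ½) λ.
Snell's law: 1.0 sin 29.0° = 1.43 sin θ_r → sin θ_r = 0.339, cos θ_r = 0.941.
Minimum at m = 0: t = λ / (4 n cos θ_r) = 629 / (4 × 1.43 × 0.941) = 117 nm.

0.117 μm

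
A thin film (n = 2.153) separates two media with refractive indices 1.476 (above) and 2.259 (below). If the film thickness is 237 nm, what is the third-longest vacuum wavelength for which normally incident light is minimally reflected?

408 nm

Ray reflecting at the top interface goes from n = 1.476 toward n = 2.153: a half-wave phase shift.
Bottom surface (2.153 → 2.259): reflection off a higher-index medium gives a half-wave phase shift.
The two reflections carry the same phase change, so no net offset.
So the condition for destructive reflection is 2 n t = (m + ½) λ.
λ = 2 n t / (m + ½). The third-longest wavelength is m = 2: λ = 2 × 2.153 × 237 / 2.50 = 408 nm.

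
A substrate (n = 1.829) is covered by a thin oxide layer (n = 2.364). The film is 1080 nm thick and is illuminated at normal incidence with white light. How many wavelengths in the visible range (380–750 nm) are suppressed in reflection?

At the upper boundary (n = 1.0 to n = 2.364) the reflected ray undergoes a half-wave phase shift.
At the lower boundary (n = 2.364 to n = 1.829) the reflected ray undergoes no phase shift.
The two reflections differ by half a wavelength.
So the condition for destructive reflection is 2 n t = m λ.
λ = 2 n t / m = 5106 / m nm.
m=6: 851 nm (IR); m=7: 729 nm (visible); m=8: 638 nm (visible); m=9: 567 nm (visible); m=10: 511 nm (visible); m=11: 464 nm (visible); m=12: 426 nm (visible); m=13: 393 nm (visible); m=14: 365 nm (UV).

7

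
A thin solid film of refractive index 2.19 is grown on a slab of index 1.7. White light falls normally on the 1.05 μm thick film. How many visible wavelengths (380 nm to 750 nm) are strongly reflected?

Top surface (1.0 → 2.19): reflection off a higher-index medium gives a half-wave phase shift.
At the lower boundary (n = 2.19 to n = 1.7) the reflected ray undergoes no phase shift.
The two reflections differ by half a wavelength.
So the condition for constructive reflection is 2 n t = (m + ½) λ.
λ = 2 n t / (m + ½) = 4599 / (m + ½) nm.
m=5: 836 nm (IR); m=6: 708 nm (visible); m=7: 613 nm (visible); m=8: 541 nm (visible); m=9: 484 nm (visible); m=10: 438 nm (visible); m=11: 400 nm (visible); m=12: 368 nm (UV).

6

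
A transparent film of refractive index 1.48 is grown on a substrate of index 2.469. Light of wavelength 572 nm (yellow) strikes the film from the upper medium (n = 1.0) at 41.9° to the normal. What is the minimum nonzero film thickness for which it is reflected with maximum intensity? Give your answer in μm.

0.217 μm

At the upper boundary (n = 1.0 to n = 1.48) the reflected ray undergoes a half-wave phase shift.
Bottom surface (1.48 → 2.469): reflection off a higher-index medium gives a half-wave phase shift.
Net: no relative phase inversion (both shifts match).
With no net inversion, constructive interference in reflection requires 2 n t cos θ_r = m λ.
Snell's law: 1.0 sin 41.9° = 1.48 sin θ_r → sin θ_r = 0.451, cos θ_r = 0.892.
Minimum nonzero at m = 1: t = λ / (2 n cos θ_r) = 572 / (2 × 1.48 × 0.892) = 217 nm.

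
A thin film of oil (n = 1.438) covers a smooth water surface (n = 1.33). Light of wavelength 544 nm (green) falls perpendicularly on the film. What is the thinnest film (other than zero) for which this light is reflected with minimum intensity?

Top surface (1.0 → 1.438): reflection off a higher-index medium gives a half-wave phase shift.
At the lower boundary (n = 1.438 to n = 1.33) the reflected ray undergoes no phase shift.
Exactly one π shift → a net half-wave offset.
So the condition for destructive reflection is 2 n t = m λ.
Minimum nonzero at m = 1: t = λ / (2 n) = 544 / (2 × 1.438) = 189 nm.

189 nm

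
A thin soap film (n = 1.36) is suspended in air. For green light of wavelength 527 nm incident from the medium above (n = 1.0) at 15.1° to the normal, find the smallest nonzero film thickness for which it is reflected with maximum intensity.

98.7 nm

Ray reflecting at the top interface goes from n = 1.0 toward n = 1.36: a half-wave phase shift.
Bottom surface (1.36 → 1.0): reflection off a lower-index medium gives no phase shift.
Net: one phase inversion between the two reflected rays.
With one net inversion, constructive interference in reflection requires 2 n t cos θ_r = (m + ½) λ.
Snell's law: 1.0 sin 15.1° = 1.36 sin θ_r → sin θ_r = 0.192, cos θ_r = 0.981.
Minimum at m = 0: t = λ / (4 n cos θ_r) = 527 / (4 × 1.36 × 0.981) = 98.7 nm.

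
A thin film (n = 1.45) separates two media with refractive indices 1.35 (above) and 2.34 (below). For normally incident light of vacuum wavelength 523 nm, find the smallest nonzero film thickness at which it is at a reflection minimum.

At the upper boundary (n = 1.35 to n = 1.45) the reflected ray undergoes a half-wave phase shift.
Ray reflecting at the bottom interface goes from n = 1.45 toward n = 2.34: a half-wave phase shift.
Net: no relative phase inversion (both shifts match).
So the condition for destructive reflection is 2 n t = (m + ½) λ.
Minimum at m = 0: t = λ / (4 n) = 523 / (4 × 1.45) = 90.2 nm.

90.2 nm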